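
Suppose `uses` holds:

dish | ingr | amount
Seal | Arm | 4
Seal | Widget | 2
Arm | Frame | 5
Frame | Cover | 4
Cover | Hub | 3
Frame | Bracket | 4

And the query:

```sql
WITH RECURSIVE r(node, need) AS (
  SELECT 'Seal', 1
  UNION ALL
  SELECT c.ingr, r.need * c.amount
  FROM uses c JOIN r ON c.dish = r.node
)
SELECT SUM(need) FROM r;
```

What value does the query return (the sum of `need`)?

427

Base: (Seal, need=1).
Iteration 1: components of {Seal} -> Arm = 1*4 = 4, Widget = 1*2 = 2.
Iteration 2: components of {Arm,Widget} -> Frame = 4*5 = 20.
Iteration 3: components of {Frame} -> Bracket = 20*4 = 80, Cover = 20*4 = 80.
Iteration 4: components of {Bracket,Cover} -> Hub = 80*3 = 240.
Iteration 5: no further components; recursion stops.
SUM(need) = 1 + 4 + 2 + 20 + 80 + 80 + 240 = 427.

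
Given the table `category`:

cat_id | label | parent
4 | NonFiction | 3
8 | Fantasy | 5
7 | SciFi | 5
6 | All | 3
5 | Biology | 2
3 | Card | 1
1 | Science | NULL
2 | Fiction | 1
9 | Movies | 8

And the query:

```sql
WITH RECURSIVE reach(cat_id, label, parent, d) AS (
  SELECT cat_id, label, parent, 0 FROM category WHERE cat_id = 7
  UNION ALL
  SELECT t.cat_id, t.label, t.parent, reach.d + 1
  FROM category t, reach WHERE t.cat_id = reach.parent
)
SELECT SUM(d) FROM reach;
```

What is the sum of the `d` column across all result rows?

Base: cat_id=7 (SciFi), parent=5, d 0.
Iteration 1: join on cat_id=5 -> Biology (id 5, parent=2, d 1).
Iteration 2: join on cat_id=2 -> Fiction (id 2, parent=1, d 2).
Iteration 3: join on cat_id=1 -> Science (id 1, parent=NULL, d 3).
Iteration 4: parent is NULL; no match; recursion stops.
SUM(d) = 0 + 1 + 2 + 3 = 6.

6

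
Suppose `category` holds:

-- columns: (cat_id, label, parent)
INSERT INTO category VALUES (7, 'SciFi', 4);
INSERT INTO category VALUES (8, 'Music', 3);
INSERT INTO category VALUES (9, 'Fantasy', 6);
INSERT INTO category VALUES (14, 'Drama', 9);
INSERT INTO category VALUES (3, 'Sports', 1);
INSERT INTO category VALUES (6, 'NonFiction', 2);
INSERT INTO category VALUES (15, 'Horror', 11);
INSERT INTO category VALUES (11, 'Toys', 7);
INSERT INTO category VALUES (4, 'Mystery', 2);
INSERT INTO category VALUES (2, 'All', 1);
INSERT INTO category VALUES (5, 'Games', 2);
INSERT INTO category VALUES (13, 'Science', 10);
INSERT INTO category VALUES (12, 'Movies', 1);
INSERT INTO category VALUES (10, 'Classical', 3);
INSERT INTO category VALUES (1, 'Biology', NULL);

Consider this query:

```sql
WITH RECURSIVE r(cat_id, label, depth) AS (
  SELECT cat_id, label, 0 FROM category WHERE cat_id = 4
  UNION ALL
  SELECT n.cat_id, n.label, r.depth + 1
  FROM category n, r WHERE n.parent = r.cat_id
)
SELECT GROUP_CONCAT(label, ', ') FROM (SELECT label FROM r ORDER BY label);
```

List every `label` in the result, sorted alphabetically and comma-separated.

Base: cat_id=4 (Mystery) at depth 0.
Iteration 1: rows with parent in {4} -> SciFi (id 7, depth 1).
Iteration 2: rows with parent in {7} -> Toys (id 11, depth 2).
Iteration 3: rows with parent in {11} -> Horror (id 15, depth 3).
Iteration 4: no rows with parent in {15}; recursion stops.

Horror, Mystery, SciFi, Toys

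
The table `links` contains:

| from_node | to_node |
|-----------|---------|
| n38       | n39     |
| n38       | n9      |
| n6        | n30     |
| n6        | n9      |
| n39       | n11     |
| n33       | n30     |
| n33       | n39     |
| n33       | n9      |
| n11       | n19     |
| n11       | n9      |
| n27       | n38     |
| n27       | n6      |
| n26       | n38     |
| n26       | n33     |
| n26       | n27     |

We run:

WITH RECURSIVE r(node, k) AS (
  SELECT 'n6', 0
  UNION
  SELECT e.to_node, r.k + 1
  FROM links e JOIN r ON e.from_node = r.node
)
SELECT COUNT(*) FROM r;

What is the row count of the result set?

3

Base: (n6, k=0).
Iteration 1: edges from {n6} -> (n30, k=1), (n9, k=1).
Iteration 2: no outgoing edges from {n30,n9}; recursion stops.
Total rows emitted: 3.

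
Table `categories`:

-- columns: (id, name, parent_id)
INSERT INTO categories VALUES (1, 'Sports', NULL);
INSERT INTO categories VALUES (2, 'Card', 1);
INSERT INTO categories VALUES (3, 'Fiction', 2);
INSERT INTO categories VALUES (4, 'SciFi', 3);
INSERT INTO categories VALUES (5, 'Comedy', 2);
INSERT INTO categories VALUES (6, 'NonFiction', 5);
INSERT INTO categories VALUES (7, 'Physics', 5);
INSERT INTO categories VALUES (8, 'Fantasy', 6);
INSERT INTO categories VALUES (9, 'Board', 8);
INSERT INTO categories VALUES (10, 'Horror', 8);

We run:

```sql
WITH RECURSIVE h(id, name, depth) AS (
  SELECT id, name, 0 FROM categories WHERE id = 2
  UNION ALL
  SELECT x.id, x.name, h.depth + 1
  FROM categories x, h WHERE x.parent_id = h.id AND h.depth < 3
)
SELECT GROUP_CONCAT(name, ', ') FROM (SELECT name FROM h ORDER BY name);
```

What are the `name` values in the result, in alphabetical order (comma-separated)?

Base: id=2 (Card) at depth 0.
Iteration 1: rows with parent_id in {2} -> Fiction (id 3, depth 1), Comedy (id 5, depth 1).
Iteration 2: rows with parent_id in {3,5} -> SciFi (id 4, depth 2), NonFiction (id 6, depth 2), Physics (id 7, depth 2).
Iteration 3: rows with parent_id in {4,6,7} -> Fantasy (id 8, depth 3).
Iteration 4: depth < 3 fails for all current rows; recursion stops.

Card, Comedy, Fantasy, Fiction, NonFiction, Physics, SciFi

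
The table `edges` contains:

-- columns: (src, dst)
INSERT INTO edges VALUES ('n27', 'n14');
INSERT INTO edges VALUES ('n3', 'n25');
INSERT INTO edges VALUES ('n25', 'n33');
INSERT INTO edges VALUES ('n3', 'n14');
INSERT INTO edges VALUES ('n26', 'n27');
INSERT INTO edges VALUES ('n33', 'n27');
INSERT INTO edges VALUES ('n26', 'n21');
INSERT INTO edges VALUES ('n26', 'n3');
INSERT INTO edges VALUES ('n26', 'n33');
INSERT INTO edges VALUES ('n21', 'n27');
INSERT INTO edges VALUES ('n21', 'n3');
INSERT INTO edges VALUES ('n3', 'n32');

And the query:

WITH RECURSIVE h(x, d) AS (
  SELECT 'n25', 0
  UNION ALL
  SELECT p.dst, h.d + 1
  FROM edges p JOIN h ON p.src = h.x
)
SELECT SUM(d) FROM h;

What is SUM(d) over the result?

6

Base: (n25, d=0).
Iteration 1: edges from {n25} -> (n33, d=1).
Iteration 2: edges from {n33} -> (n27, d=2).
Iteration 3: edges from {n27} -> (n14, d=3).
Iteration 4: no outgoing edges from {n14}; recursion stops.
SUM(d) = 0 + 1 + 2 + 3 = 6.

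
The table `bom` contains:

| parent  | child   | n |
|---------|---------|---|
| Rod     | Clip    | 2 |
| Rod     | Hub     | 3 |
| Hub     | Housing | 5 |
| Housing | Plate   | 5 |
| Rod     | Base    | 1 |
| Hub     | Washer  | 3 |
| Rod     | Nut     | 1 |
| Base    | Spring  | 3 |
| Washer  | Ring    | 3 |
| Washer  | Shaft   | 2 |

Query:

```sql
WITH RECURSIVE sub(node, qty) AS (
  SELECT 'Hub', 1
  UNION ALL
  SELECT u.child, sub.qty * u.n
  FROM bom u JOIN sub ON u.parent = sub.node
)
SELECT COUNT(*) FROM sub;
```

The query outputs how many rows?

6

Base: (Hub, qty=1).
Iteration 1: components of {Hub} -> Housing = 1*5 = 5, Washer = 1*3 = 3.
Iteration 2: components of {Housing,Washer} -> Plate = 5*5 = 25, Ring = 3*3 = 9, Shaft = 3*2 = 6.
Iteration 3: no further components; recursion stops.
Total rows emitted: 6.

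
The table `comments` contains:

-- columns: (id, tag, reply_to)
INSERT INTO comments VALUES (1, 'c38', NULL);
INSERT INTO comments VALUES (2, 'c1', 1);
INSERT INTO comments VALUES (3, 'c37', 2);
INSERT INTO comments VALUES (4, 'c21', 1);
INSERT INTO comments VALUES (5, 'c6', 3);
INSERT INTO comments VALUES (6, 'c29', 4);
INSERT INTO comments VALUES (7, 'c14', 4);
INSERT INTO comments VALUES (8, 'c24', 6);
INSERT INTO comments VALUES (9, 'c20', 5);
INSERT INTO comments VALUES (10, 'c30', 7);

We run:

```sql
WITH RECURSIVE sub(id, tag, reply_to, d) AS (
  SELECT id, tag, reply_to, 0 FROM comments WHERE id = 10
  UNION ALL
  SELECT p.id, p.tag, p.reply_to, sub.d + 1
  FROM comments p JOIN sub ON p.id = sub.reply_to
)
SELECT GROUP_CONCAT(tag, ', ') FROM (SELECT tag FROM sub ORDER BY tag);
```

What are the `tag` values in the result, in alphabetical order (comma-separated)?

c14, c21, c30, c38

Base: id=10 (c30), reply_to=7, d 0.
Iteration 1: join on id=7 -> c14 (id 7, reply_to=4, d 1).
Iteration 2: join on id=4 -> c21 (id 4, reply_to=1, d 2).
Iteration 3: join on id=1 -> c38 (id 1, reply_to=NULL, d 3).
Iteration 4: reply_to is NULL; no match; recursion stops.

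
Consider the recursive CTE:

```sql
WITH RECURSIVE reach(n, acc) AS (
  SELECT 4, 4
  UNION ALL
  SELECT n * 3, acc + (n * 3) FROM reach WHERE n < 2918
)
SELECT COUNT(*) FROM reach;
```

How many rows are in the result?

Base: n=4, acc=4.
Iteration 1: 4 < 2918 holds -> n = 4 * 3 = 12, acc = 4 + 12 = 16.
Iteration 2: 12 < 2918 holds -> n = 12 * 3 = 36, acc = 16 + 36 = 52.
Iteration 3: 36 < 2918 holds -> n = 36 * 3 = 108, acc = 52 + 108 = 160.
Iteration 4: 108 < 2918 holds -> n = 108 * 3 = 324, acc = 160 + 324 = 484.
Iteration 5: 324 < 2918 holds -> n = 324 * 3 = 972, acc = 484 + 972 = 1456.
Iteration 6: 972 < 2918 holds -> n = 972 * 3 = 2916, acc = 1456 + 2916 = 4372.
Iteration 7: 2916 < 2918 holds -> n = 2916 * 3 = 8748, acc = 4372 + 8748 = 13120.
Iteration 8: 8748 < 2918 fails; recursion stops.
Total rows emitted: 8.

8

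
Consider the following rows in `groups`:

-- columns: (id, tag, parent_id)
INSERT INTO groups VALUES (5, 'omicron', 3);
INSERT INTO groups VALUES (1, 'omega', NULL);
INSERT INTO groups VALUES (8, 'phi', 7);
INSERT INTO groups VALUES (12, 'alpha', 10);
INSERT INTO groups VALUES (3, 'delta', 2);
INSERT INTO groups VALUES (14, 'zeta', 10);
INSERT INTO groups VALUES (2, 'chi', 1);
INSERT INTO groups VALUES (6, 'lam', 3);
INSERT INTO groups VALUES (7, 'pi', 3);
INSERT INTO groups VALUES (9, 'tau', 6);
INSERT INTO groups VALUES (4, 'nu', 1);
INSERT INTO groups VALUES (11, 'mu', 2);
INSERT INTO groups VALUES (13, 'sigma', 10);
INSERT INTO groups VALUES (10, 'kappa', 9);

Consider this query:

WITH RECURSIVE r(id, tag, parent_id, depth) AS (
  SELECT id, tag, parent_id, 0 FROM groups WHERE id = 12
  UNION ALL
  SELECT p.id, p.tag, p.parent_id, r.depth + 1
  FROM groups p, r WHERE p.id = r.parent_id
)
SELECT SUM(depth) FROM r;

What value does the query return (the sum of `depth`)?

Base: id=12 (alpha), parent_id=10, depth 0.
Iteration 1: join on id=10 -> kappa (id 10, parent_id=9, depth 1).
Iteration 2: join on id=9 -> tau (id 9, parent_id=6, depth 2).
Iteration 3: join on id=6 -> lam (id 6, parent_id=3, depth 3).
Iteration 4: join on id=3 -> delta (id 3, parent_id=2, depth 4).
Iteration 5: join on id=2 -> chi (id 2, parent_id=1, depth 5).
Iteration 6: join on id=1 -> omega (id 1, parent_id=NULL, depth 6).
Iteration 7: parent_id is NULL; no match; recursion stops.
SUM(depth) = 0 + 1 + 2 + 3 + 4 + 5 + 6 = 21.

21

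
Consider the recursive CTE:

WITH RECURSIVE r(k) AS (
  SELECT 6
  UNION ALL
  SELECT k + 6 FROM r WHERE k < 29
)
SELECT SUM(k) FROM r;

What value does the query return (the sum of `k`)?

90

Base: k=6.
Iteration 1: 6 < 29 holds -> k = 6 + 6 = 12.
Iteration 2: 12 < 29 holds -> k = 12 + 6 = 18.
Iteration 3: 18 < 29 holds -> k = 18 + 6 = 24.
Iteration 4: 24 < 29 holds -> k = 24 + 6 = 30.
Iteration 5: 30 < 29 fails; recursion stops.
SUM(k) = 6 + 12 + 18 + 24 + 30 = 90.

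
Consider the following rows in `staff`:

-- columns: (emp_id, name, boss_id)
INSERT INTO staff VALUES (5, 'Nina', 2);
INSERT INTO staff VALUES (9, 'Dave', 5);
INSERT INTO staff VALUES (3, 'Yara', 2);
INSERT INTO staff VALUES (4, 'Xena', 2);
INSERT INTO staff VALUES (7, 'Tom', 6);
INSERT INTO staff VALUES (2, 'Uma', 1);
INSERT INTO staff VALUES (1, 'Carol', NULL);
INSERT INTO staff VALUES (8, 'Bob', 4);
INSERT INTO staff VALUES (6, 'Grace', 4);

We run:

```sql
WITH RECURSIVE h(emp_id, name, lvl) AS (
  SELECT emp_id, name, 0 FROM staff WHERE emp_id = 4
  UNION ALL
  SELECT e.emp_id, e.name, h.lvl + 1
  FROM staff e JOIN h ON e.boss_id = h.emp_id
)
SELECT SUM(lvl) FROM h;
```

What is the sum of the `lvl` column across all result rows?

Base: emp_id=4 (Xena) at lvl 0.
Iteration 1: rows with boss_id in {4} -> Grace (id 6, lvl 1), Bob (id 8, lvl 1).
Iteration 2: rows with boss_id in {6,8} -> Tom (id 7, lvl 2).
Iteration 3: no rows with boss_id in {7}; recursion stops.
SUM(lvl) = 0 + 1 + 1 + 2 = 4.

4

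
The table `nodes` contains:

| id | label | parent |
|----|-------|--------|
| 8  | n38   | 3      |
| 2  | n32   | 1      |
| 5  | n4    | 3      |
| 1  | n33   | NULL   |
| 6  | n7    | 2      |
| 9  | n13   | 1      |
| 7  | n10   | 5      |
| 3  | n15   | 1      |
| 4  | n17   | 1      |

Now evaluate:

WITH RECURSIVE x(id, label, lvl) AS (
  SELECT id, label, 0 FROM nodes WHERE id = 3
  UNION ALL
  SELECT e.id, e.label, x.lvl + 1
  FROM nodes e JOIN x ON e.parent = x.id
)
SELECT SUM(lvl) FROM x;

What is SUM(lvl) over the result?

4

Base: id=3 (n15) at lvl 0.
Iteration 1: rows with parent in {3} -> n4 (id 5, lvl 1), n38 (id 8, lvl 1).
Iteration 2: rows with parent in {5,8} -> n10 (id 7, lvl 2).
Iteration 3: no rows with parent in {7}; recursion stops.
SUM(lvl) = 0 + 1 + 1 + 2 = 4.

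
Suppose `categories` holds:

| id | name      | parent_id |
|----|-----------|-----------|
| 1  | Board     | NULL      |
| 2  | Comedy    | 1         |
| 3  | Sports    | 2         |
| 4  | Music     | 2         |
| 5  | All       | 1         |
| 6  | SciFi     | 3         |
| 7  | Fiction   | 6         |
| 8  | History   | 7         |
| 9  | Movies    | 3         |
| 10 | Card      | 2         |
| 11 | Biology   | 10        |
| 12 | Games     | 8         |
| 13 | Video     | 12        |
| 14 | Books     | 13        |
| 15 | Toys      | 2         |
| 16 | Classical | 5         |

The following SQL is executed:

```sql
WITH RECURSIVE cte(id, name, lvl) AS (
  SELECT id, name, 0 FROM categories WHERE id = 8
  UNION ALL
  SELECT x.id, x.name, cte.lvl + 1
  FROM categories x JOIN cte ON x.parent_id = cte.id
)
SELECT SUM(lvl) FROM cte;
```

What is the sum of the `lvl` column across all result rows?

6

Base: id=8 (History) at lvl 0.
Iteration 1: rows with parent_id in {8} -> Games (id 12, lvl 1).
Iteration 2: rows with parent_id in {12} -> Video (id 13, lvl 2).
Iteration 3: rows with parent_id in {13} -> Books (id 14, lvl 3).
Iteration 4: no rows with parent_id in {14}; recursion stops.
SUM(lvl) = 0 + 1 + 2 + 3 = 6.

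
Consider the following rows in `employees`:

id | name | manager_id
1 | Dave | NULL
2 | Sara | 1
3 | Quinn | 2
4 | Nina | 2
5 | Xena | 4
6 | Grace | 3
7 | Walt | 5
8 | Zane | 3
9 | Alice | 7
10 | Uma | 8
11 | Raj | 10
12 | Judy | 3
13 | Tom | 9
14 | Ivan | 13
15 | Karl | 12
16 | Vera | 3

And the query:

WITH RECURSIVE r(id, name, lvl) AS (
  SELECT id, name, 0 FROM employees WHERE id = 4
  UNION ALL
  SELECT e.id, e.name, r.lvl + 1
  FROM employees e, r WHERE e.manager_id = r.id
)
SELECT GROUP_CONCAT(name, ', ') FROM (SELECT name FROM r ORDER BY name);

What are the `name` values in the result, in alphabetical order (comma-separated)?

Alice, Ivan, Nina, Tom, Walt, Xena

Base: id=4 (Nina) at lvl 0.
Iteration 1: rows with manager_id in {4} -> Xena (id 5, lvl 1).
Iteration 2: rows with manager_id in {5} -> Walt (id 7, lvl 2).
Iteration 3: rows with manager_id in {7} -> Alice (id 9, lvl 3).
Iteration 4: rows with manager_id in {9} -> Tom (id 13, lvl 4).
Iteration 5: rows with manager_id in {13} -> Ivan (id 14, lvl 5).
Iteration 6: no rows with manager_id in {14}; recursion stops.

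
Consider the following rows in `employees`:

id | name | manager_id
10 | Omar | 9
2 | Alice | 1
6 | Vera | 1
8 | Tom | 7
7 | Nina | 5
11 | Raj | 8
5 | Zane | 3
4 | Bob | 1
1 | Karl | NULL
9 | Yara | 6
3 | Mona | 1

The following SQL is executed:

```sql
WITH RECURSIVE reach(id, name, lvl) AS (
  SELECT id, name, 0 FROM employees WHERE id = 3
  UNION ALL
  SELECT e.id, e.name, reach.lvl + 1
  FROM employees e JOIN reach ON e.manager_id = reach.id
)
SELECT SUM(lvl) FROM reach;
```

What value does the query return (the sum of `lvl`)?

Base: id=3 (Mona) at lvl 0.
Iteration 1: rows with manager_id in {3} -> Zane (id 5, lvl 1).
Iteration 2: rows with manager_id in {5} -> Nina (id 7, lvl 2).
Iteration 3: rows with manager_id in {7} -> Tom (id 8, lvl 3).
Iteration 4: rows with manager_id in {8} -> Raj (id 11, lvl 4).
Iteration 5: no rows with manager_id in {11}; recursion stops.
SUM(lvl) = 0 + 1 + 2 + 3 + 4 = 10.

10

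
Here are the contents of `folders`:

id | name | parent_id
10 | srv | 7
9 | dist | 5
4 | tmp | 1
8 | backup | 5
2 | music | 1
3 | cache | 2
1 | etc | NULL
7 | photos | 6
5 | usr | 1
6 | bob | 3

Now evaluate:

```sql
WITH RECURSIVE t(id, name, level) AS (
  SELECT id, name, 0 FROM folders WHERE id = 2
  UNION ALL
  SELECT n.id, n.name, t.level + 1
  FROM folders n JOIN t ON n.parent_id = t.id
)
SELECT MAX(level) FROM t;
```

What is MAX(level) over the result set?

4

Base: id=2 (music) at level 0.
Iteration 1: rows with parent_id in {2} -> cache (id 3, level 1).
Iteration 2: rows with parent_id in {3} -> bob (id 6, level 2).
Iteration 3: rows with parent_id in {6} -> photos (id 7, level 3).
Iteration 4: rows with parent_id in {7} -> srv (id 10, level 4).
Iteration 5: no rows with parent_id in {10}; recursion stops.
level values: 0, 1, 2, 3, 4; the maximum is 4.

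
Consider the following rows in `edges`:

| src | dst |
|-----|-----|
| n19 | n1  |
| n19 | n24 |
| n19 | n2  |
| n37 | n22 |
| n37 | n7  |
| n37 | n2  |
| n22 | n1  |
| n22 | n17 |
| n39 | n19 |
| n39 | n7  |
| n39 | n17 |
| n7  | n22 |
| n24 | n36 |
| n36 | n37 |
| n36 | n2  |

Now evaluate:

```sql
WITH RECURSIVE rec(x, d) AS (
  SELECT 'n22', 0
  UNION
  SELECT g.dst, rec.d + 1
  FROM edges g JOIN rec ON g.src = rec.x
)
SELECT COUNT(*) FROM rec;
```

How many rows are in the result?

3

Base: (n22, d=0).
Iteration 1: edges from {n22} -> (n1, d=1), (n17, d=1).
Iteration 2: no outgoing edges from {n1,n17}; recursion stops.
Total rows emitted: 3.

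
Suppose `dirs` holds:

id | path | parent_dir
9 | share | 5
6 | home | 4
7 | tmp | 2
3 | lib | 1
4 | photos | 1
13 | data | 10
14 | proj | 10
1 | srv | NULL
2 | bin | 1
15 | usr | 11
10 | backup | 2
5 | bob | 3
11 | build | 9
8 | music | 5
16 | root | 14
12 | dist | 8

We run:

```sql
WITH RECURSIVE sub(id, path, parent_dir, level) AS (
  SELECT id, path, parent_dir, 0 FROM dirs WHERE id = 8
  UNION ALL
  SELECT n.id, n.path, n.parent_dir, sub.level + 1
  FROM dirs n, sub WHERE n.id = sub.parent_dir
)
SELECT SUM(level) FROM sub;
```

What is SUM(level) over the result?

6

Base: id=8 (music), parent_dir=5, level 0.
Iteration 1: join on id=5 -> bob (id 5, parent_dir=3, level 1).
Iteration 2: join on id=3 -> lib (id 3, parent_dir=1, level 2).
Iteration 3: join on id=1 -> srv (id 1, parent_dir=NULL, level 3).
Iteration 4: parent_dir is NULL; no match; recursion stops.
SUM(level) = 0 + 1 + 2 + 3 = 6.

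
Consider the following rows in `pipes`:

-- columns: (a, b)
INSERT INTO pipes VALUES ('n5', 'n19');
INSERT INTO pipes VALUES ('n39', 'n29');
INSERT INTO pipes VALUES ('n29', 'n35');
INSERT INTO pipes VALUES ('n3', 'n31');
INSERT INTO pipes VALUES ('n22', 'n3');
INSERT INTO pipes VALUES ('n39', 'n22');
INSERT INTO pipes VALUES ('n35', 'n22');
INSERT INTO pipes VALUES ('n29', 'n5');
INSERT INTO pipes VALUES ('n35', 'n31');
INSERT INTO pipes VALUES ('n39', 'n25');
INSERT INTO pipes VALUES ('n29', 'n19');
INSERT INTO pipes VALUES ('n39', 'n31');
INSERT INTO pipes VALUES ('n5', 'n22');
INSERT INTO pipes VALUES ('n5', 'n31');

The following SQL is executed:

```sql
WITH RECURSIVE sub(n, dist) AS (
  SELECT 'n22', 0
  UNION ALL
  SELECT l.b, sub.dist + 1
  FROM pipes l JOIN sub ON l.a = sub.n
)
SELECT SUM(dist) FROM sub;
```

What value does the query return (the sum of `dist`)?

3

Base: (n22, dist=0).
Iteration 1: edges from {n22} -> (n3, dist=1).
Iteration 2: edges from {n3} -> (n31, dist=2).
Iteration 3: no outgoing edges from {n31}; recursion stops.
SUM(dist) = 0 + 1 + 2 = 3.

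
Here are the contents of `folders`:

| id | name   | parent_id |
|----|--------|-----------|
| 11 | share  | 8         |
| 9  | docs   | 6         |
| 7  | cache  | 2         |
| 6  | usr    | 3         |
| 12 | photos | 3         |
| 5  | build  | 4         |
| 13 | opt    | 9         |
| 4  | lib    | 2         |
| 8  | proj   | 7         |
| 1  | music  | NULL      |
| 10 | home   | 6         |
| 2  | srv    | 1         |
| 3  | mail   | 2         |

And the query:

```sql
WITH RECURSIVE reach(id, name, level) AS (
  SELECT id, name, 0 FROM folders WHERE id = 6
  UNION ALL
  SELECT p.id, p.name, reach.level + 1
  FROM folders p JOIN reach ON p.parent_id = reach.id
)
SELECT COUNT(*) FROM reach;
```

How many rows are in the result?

Base: id=6 (usr) at level 0.
Iteration 1: rows with parent_id in {6} -> docs (id 9, level 1), home (id 10, level 1).
Iteration 2: rows with parent_id in {9,10} -> opt (id 13, level 2).
Iteration 3: no rows with parent_id in {13}; recursion stops.
Total rows emitted: 4.

4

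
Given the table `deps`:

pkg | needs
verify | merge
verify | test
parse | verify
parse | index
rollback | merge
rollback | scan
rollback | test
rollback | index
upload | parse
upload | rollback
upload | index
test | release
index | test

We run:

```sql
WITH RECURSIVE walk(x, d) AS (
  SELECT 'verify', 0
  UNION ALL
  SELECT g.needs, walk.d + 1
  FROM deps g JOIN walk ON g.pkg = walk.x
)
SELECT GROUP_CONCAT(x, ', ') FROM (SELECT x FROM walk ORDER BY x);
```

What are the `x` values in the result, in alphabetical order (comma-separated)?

merge, release, test, verify

Base: (verify, d=0).
Iteration 1: edges from {verify} -> (merge, d=1), (test, d=1).
Iteration 2: edges from {merge,test} -> (release, d=2).
Iteration 3: no outgoing edges from {release}; recursion stops.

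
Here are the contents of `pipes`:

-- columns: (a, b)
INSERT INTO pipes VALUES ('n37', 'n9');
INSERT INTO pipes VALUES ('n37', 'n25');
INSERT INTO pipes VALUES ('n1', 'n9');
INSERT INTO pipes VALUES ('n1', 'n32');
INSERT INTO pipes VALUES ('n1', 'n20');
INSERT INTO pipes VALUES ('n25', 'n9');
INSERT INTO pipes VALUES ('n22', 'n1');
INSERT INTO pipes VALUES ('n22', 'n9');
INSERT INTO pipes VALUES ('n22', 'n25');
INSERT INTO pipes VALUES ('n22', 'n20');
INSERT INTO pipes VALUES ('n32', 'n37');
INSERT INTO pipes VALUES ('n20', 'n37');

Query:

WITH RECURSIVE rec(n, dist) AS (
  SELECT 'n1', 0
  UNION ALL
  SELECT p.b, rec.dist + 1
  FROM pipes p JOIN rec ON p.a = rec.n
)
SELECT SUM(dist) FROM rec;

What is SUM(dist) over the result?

27

Base: (n1, dist=0).
Iteration 1: edges from {n1} -> (n20, dist=1), (n32, dist=1), (n9, dist=1).
Iteration 2: edges from {n20,n32,n9} -> (n37, dist=2) x2. [UNION ALL keeps all 2 new rows, including repeats]
Iteration 3: edges from {n37} -> (n25, dist=3) x2, (n9, dist=3) x2. [UNION ALL keeps all 4 new rows, including repeats]
Iteration 4: edges from {n25,n9} -> (n9, dist=4) x2. [UNION ALL keeps all 2 new rows, including repeats]
Iteration 5: no outgoing edges from {n9}; recursion stops.
SUM(dist) = 0 + 1 + 1 + 1 + 2 + 2 + 3 + 3 + 3 + 3 + 4 + 4 = 27.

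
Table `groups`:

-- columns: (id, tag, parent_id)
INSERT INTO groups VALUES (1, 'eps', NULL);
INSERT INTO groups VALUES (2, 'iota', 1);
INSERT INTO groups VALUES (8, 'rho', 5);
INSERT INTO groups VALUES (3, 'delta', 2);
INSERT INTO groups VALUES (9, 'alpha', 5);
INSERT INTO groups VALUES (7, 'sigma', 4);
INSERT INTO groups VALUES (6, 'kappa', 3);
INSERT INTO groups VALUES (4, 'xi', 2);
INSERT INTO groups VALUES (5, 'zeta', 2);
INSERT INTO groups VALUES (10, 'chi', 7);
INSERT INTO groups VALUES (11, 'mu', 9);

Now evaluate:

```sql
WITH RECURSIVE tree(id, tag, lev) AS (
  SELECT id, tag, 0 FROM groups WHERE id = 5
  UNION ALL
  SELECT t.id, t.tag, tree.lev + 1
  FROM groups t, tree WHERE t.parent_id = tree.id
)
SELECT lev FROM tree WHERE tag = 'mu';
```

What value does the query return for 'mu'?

2

Base: id=5 (zeta) at lev 0.
Iteration 1: rows with parent_id in {5} -> rho (id 8, lev 1), alpha (id 9, lev 1).
Iteration 2: rows with parent_id in {8,9} -> mu (id 11, lev 2).
Iteration 3: no rows with parent_id in {11}; recursion stops.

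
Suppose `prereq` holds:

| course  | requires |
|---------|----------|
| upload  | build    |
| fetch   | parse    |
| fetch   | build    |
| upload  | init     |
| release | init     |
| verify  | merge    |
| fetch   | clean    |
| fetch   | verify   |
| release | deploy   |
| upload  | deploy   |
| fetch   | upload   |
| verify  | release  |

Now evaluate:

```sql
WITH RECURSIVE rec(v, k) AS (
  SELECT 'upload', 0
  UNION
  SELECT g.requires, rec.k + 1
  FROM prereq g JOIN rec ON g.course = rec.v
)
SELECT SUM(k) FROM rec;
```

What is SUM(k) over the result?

3

Base: (upload, k=0).
Iteration 1: edges from {upload} -> (build, k=1), (deploy, k=1), (init, k=1).
Iteration 2: no outgoing edges from {build,deploy,init}; recursion stops.
SUM(k) = 0 + 1 + 1 + 1 = 3.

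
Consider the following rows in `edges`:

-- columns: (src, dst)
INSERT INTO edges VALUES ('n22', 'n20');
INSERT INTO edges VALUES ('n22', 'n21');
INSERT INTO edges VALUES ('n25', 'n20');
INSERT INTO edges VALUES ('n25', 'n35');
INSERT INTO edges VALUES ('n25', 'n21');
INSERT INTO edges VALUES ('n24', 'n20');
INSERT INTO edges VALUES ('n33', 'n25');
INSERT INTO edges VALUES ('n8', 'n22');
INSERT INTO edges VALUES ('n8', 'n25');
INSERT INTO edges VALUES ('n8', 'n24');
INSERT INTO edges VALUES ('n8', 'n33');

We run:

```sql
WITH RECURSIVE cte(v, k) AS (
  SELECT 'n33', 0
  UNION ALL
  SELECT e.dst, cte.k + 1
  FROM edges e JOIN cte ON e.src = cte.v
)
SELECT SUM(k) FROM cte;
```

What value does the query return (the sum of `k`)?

Base: (n33, k=0).
Iteration 1: edges from {n33} -> (n25, k=1).
Iteration 2: edges from {n25} -> (n20, k=2), (n21, k=2), (n35, k=2).
Iteration 3: no outgoing edges from {n20,n21,n35}; recursion stops.
SUM(k) = 0 + 1 + 2 + 2 + 2 = 7.

7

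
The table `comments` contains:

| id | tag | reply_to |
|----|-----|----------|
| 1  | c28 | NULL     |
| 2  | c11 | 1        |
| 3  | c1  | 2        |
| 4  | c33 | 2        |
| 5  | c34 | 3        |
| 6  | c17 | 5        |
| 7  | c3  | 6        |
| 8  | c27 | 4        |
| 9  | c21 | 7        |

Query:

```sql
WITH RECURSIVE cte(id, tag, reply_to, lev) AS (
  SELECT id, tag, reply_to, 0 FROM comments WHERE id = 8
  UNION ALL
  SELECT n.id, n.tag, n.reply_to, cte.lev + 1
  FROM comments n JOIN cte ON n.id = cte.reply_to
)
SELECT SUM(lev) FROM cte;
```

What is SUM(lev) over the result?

Base: id=8 (c27), reply_to=4, lev 0.
Iteration 1: join on id=4 -> c33 (id 4, reply_to=2, lev 1).
Iteration 2: join on id=2 -> c11 (id 2, reply_to=1, lev 2).
Iteration 3: join on id=1 -> c28 (id 1, reply_to=NULL, lev 3).
Iteration 4: reply_to is NULL; no match; recursion stops.
SUM(lev) = 0 + 1 + 2 + 3 = 6.

6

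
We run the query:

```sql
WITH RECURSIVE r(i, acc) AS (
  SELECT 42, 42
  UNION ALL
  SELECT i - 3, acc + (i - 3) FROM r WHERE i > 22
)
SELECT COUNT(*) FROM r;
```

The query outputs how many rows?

8

Base: i=42, acc=42.
Iteration 1: 42 > 22 holds -> i = 42 - 3 = 39, acc = 42 + 39 = 81.
Iteration 2: 39 > 22 holds -> i = 39 - 3 = 36, acc = 81 + 36 = 117.
Iteration 3: 36 > 22 holds -> i = 36 - 3 = 33, acc = 117 + 33 = 150.
Iteration 4: 33 > 22 holds -> i = 33 - 3 = 30, acc = 150 + 30 = 180.
Iteration 5: 30 > 22 holds -> i = 30 - 3 = 27, acc = 180 + 27 = 207.
Iteration 6: 27 > 22 holds -> i = 27 - 3 = 24, acc = 207 + 24 = 231.
Iteration 7: 24 > 22 holds -> i = 24 - 3 = 21, acc = 231 + 21 = 252.
Iteration 8: 21 > 22 fails; recursion stops.
Total rows emitted: 8.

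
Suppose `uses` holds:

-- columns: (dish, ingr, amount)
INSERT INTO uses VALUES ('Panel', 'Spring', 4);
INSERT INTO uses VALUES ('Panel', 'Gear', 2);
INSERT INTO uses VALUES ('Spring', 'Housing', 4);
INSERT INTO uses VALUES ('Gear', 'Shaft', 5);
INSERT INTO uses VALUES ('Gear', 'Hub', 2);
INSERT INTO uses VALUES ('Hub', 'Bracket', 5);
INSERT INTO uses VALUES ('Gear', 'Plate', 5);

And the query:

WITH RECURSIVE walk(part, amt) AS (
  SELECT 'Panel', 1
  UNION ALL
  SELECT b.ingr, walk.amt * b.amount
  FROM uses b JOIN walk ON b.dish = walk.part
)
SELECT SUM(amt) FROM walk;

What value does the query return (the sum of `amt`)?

Base: (Panel, amt=1).
Iteration 1: components of {Panel} -> Gear = 1*2 = 2, Spring = 1*4 = 4.
Iteration 2: components of {Gear,Spring} -> Housing = 4*4 = 16, Hub = 2*2 = 4, Plate = 2*5 = 10, Shaft = 2*5 = 10.
Iteration 3: components of {Housing,Hub,Plate,Shaft} -> Bracket = 4*5 = 20.
Iteration 4: no further components; recursion stops.
SUM(amt) = 1 + 4 + 2 + 16 + 10 + 4 + 10 + 20 = 67.

67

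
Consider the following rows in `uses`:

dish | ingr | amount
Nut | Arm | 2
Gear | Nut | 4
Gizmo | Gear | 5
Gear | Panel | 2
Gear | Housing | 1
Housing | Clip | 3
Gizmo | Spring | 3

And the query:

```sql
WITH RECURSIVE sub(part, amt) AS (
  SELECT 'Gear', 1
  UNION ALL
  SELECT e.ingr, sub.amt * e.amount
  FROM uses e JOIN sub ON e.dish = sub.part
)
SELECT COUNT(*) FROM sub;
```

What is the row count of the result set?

Base: (Gear, amt=1).
Iteration 1: components of {Gear} -> Housing = 1*1 = 1, Nut = 1*4 = 4, Panel = 1*2 = 2.
Iteration 2: components of {Housing,Nut,Panel} -> Arm = 4*2 = 8, Clip = 1*3 = 3.
Iteration 3: no further components; recursion stops.
Total rows emitted: 6.

6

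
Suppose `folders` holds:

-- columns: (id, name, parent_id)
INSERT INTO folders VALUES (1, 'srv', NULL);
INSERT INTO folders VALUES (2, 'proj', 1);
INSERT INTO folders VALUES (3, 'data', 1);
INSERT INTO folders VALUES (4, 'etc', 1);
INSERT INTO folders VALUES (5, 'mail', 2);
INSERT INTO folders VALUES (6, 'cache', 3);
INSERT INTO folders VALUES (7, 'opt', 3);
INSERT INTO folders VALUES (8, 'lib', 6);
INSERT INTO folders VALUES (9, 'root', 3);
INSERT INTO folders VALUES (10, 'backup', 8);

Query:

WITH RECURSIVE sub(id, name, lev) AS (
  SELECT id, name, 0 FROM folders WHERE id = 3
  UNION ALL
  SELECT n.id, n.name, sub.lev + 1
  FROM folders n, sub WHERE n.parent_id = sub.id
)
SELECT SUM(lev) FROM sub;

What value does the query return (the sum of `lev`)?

8

Base: id=3 (data) at lev 0.
Iteration 1: rows with parent_id in {3} -> cache (id 6, lev 1), opt (id 7, lev 1), root (id 9, lev 1).
Iteration 2: rows with parent_id in {6,7,9} -> lib (id 8, lev 2).
Iteration 3: rows with parent_id in {8} -> backup (id 10, lev 3).
Iteration 4: no rows with parent_id in {10}; recursion stops.
SUM(lev) = 0 + 1 + 1 + 1 + 2 + 3 = 8.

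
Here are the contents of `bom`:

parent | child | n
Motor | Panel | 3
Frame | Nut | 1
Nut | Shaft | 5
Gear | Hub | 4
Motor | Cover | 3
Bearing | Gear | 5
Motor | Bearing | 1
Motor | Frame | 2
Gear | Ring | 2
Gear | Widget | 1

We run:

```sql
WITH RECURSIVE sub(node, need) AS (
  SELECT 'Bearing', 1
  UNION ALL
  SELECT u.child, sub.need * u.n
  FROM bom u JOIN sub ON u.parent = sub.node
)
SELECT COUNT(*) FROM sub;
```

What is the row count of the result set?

Base: (Bearing, need=1).
Iteration 1: components of {Bearing} -> Gear = 1*5 = 5.
Iteration 2: components of {Gear} -> Hub = 5*4 = 20, Ring = 5*2 = 10, Widget = 5*1 = 5.
Iteration 3: no further components; recursion stops.
Total rows emitted: 5.

5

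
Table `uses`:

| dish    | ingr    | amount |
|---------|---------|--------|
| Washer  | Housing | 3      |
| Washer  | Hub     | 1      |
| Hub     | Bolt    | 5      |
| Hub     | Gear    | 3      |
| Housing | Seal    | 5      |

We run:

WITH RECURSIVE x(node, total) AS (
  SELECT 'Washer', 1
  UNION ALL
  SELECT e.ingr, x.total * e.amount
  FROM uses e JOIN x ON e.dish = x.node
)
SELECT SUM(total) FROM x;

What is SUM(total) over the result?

28

Base: (Washer, total=1).
Iteration 1: components of {Washer} -> Housing = 1*3 = 3, Hub = 1*1 = 1.
Iteration 2: components of {Housing,Hub} -> Bolt = 1*5 = 5, Gear = 1*3 = 3, Seal = 3*5 = 15.
Iteration 3: no further components; recursion stops.
SUM(total) = 1 + 3 + 1 + 15 + 5 + 3 = 28.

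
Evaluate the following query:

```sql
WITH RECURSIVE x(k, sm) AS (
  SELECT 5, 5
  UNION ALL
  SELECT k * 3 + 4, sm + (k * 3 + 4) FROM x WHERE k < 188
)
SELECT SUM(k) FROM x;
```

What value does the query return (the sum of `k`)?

837

Base: k=5, sm=5.
Iteration 1: 5 < 188 holds -> k = 5 * 3 + 4 = 19, sm = 5 + 19 = 24.
Iteration 2: 19 < 188 holds -> k = 19 * 3 + 4 = 61, sm = 24 + 61 = 85.
Iteration 3: 61 < 188 holds -> k = 61 * 3 + 4 = 187, sm = 85 + 187 = 272.
Iteration 4: 187 < 188 holds -> k = 187 * 3 + 4 = 565, sm = 272 + 565 = 837.
Iteration 5: 565 < 188 fails; recursion stops.
SUM(k) = 5 + 19 + 61 + 187 + 565 = 837.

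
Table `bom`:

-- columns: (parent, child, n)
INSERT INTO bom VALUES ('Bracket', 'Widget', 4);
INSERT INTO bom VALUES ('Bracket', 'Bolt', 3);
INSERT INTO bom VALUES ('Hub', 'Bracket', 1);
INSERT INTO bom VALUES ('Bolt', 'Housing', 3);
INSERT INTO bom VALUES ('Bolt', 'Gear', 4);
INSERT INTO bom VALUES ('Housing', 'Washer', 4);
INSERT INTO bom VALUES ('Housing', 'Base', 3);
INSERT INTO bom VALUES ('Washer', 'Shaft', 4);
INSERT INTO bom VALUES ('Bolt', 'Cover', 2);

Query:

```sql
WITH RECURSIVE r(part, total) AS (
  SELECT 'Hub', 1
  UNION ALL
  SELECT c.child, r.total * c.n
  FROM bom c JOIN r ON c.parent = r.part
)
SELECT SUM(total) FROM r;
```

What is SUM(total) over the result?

243

Base: (Hub, total=1).
Iteration 1: components of {Hub} -> Bracket = 1*1 = 1.
Iteration 2: components of {Bracket} -> Bolt = 1*3 = 3, Widget = 1*4 = 4.
Iteration 3: components of {Bolt,Widget} -> Cover = 3*2 = 6, Gear = 3*4 = 12, Housing = 3*3 = 9.
Iteration 4: components of {Cover,Gear,Housing} -> Base = 9*3 = 27, Washer = 9*4 = 36.
Iteration 5: components of {Base,Washer} -> Shaft = 36*4 = 144.
Iteration 6: no further components; recursion stops.
SUM(total) = 1 + 1 + 3 + 4 + 12 + 9 + 6 + 27 + 36 + 144 = 243.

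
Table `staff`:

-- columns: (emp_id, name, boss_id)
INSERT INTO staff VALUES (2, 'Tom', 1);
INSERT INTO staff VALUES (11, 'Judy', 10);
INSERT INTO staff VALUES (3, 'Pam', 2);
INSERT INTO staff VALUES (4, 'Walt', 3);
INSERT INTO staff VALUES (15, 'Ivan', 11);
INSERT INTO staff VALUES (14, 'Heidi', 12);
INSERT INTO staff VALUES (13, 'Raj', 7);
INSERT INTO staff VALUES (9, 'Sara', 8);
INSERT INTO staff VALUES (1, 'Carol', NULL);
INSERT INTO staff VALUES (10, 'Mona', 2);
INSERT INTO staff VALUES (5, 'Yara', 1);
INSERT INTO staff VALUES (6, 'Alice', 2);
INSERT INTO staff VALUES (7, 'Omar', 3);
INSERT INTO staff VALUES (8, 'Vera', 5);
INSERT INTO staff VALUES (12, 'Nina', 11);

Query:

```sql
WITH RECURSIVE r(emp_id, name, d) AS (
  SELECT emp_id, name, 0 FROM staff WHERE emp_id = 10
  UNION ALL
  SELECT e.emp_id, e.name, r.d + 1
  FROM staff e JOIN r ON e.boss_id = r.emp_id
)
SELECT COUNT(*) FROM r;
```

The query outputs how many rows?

Base: emp_id=10 (Mona) at d 0.
Iteration 1: rows with boss_id in {10} -> Judy (id 11, d 1).
Iteration 2: rows with boss_id in {11} -> Nina (id 12, d 2), Ivan (id 15, d 2).
Iteration 3: rows with boss_id in {12,15} -> Heidi (id 14, d 3).
Iteration 4: no rows with boss_id in {14}; recursion stops.
Total rows emitted: 5.

5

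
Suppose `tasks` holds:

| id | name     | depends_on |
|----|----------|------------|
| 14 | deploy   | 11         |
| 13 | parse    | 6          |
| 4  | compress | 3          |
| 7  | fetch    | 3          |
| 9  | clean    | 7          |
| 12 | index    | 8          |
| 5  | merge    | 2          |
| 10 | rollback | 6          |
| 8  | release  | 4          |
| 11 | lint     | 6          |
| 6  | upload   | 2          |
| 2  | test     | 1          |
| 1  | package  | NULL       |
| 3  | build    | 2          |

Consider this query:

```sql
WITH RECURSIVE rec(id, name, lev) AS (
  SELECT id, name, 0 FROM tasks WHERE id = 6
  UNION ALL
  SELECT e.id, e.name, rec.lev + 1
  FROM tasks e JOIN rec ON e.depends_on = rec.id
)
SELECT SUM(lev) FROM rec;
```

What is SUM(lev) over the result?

Base: id=6 (upload) at lev 0.
Iteration 1: rows with depends_on in {6} -> rollback (id 10, lev 1), lint (id 11, lev 1), parse (id 13, lev 1).
Iteration 2: rows with depends_on in {10,11,13} -> deploy (id 14, lev 2).
Iteration 3: no rows with depends_on in {14}; recursion stops.
SUM(lev) = 0 + 1 + 1 + 1 + 2 = 5.

5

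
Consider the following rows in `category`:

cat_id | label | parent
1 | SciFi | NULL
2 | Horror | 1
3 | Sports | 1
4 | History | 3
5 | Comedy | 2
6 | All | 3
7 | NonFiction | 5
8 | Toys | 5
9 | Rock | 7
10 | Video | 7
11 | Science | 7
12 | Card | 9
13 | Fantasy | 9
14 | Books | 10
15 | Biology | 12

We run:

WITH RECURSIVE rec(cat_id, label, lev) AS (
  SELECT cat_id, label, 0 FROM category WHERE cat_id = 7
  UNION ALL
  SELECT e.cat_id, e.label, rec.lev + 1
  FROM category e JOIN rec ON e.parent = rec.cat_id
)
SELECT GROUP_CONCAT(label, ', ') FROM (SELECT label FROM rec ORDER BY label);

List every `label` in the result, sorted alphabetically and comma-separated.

Biology, Books, Card, Fantasy, NonFiction, Rock, Science, Video

Base: cat_id=7 (NonFiction) at lev 0.
Iteration 1: rows with parent in {7} -> Rock (id 9, lev 1), Video (id 10, lev 1), Science (id 11, lev 1).
Iteration 2: rows with parent in {9,10,11} -> Card (id 12, lev 2), Fantasy (id 13, lev 2), Books (id 14, lev 2).
Iteration 3: rows with parent in {12,13,14} -> Biology (id 15, lev 3).
Iteration 4: no rows with parent in {15}; recursion stops.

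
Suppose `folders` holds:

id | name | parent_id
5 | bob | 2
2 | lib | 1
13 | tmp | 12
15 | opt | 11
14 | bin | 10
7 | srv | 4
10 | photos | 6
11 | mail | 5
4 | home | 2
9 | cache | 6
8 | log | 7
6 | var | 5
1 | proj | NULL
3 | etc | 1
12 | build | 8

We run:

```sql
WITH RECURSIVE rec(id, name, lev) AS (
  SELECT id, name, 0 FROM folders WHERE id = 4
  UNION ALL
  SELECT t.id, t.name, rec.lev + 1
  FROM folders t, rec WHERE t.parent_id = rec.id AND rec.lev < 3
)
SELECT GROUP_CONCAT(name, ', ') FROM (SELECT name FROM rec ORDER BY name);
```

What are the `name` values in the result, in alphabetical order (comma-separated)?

Base: id=4 (home) at lev 0.
Iteration 1: rows with parent_id in {4} -> srv (id 7, lev 1).
Iteration 2: rows with parent_id in {7} -> log (id 8, lev 2).
Iteration 3: rows with parent_id in {8} -> build (id 12, lev 3).
Iteration 4: lev < 3 fails for all current rows; recursion stops.

build, home, log, srv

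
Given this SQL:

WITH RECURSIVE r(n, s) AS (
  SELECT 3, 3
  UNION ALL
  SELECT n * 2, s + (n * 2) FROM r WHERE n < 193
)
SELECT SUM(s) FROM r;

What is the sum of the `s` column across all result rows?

Base: n=3, s=3.
Iteration 1: 3 < 193 holds -> n = 3 * 2 = 6, s = 3 + 6 = 9.
Iteration 2: 6 < 193 holds -> n = 6 * 2 = 12, s = 9 + 12 = 21.
Iteration 3: 12 < 193 holds -> n = 12 * 2 = 24, s = 21 + 24 = 45.
Iteration 4: 24 < 193 holds -> n = 24 * 2 = 48, s = 45 + 48 = 93.
Iteration 5: 48 < 193 holds -> n = 48 * 2 = 96, s = 93 + 96 = 189.
Iteration 6: 96 < 193 holds -> n = 96 * 2 = 192, s = 189 + 192 = 381.
Iteration 7: 192 < 193 holds -> n = 192 * 2 = 384, s = 381 + 384 = 765.
Iteration 8: 384 < 193 fails; recursion stops.
SUM(s) = 3 + 9 + 21 + 45 + 93 + 189 + 381 + 765 = 1506.

1506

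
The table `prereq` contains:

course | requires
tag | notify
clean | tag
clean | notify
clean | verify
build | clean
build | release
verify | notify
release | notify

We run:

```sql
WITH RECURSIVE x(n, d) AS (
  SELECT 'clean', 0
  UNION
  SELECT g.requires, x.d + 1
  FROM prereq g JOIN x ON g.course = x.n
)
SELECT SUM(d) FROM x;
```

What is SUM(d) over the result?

5

Base: (clean, d=0).
Iteration 1: edges from {clean} -> (notify, d=1), (tag, d=1), (verify, d=1).
Iteration 2: edges from {notify,tag,verify} -> (notify, d=2). [UNION drops 1 duplicate row(s)]
Iteration 3: no outgoing edges from {notify}; recursion stops.
SUM(d) = 0 + 1 + 1 + 1 + 2 = 5.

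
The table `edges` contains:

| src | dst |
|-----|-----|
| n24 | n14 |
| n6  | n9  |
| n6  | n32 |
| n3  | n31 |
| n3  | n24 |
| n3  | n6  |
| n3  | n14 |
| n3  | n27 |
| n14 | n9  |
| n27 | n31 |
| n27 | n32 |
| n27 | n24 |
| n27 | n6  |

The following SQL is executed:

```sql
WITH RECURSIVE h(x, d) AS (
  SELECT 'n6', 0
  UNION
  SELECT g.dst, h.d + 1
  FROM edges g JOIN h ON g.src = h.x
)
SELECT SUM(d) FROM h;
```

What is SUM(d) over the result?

2

Base: (n6, d=0).
Iteration 1: edges from {n6} -> (n32, d=1), (n9, d=1).
Iteration 2: no outgoing edges from {n32,n9}; recursion stops.
SUM(d) = 0 + 1 + 1 = 2.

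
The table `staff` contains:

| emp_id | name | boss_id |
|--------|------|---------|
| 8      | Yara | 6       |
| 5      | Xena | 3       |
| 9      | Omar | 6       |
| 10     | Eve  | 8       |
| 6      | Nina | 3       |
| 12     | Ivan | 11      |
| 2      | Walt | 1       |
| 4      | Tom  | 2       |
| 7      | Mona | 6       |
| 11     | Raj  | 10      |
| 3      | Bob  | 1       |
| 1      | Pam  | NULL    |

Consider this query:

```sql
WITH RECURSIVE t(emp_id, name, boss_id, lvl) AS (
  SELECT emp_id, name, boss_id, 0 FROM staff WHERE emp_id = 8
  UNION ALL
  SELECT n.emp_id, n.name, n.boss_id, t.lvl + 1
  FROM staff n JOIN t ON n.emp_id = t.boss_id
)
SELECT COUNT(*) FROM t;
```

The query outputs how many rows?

Base: emp_id=8 (Yara), boss_id=6, lvl 0.
Iteration 1: join on emp_id=6 -> Nina (id 6, boss_id=3, lvl 1).
Iteration 2: join on emp_id=3 -> Bob (id 3, boss_id=1, lvl 2).
Iteration 3: join on emp_id=1 -> Pam (id 1, boss_id=NULL, lvl 3).
Iteration 4: boss_id is NULL; no match; recursion stops.
Total rows emitted: 4.

4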